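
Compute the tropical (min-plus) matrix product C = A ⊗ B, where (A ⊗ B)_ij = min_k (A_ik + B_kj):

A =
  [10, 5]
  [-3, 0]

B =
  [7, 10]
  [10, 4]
A ⊗ B =
  [15, 9]
  [4, 4]

Apply the min-plus product entry-by-entry:
  C[0][0] = min over k of (A[0][0] + B[0][0] = 10 + 7 = 17, A[0][1] + B[1][0] = 5 + 10 = 15) = 15 (attained at k = 1)
  C[0][1] = min over k of (A[0][0] + B[0][1] = 10 + 10 = 20, A[0][1] + B[1][1] = 5 + 4 = 9) = 9 (attained at k = 1)
  C[1][0] = min over k of (A[1][0] + B[0][0] = -3 + 7 = 4, A[1][1] + B[1][0] = 0 + 10 = 10) = 4 (attained at k = 0)
  C[1][1] = min over k of (A[1][0] + B[0][1] = -3 + 10 = 7, A[1][1] + B[1][1] = 0 + 4 = 4) = 4 (attained at k = 1)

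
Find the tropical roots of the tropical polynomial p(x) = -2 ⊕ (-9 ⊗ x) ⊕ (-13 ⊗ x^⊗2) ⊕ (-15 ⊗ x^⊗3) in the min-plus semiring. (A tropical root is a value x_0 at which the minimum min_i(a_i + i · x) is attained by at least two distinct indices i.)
Roots: {2, 4, 7}

Each tropical root is a break point of the lower envelope of the lines y = a_i + i · x (there are 4 lines, with slopes 0, 1, ..., 3). Only the lines that attain the minimum somewhere contribute to roots; other lines are dominated. Here the surviving (envelope) indices are i = 3, i = 2, i = 1, i = 0.
Intersections between consecutive envelope lines give the roots: for adjacent envelope indices i < j the intersection is x = (a_i − a_j) / (j − i). Reading off the sorted break points: {2, 4, 7}.
Verification: at each break x_0, at least two indices attain the minimum of min_i(a_i + i · x_0).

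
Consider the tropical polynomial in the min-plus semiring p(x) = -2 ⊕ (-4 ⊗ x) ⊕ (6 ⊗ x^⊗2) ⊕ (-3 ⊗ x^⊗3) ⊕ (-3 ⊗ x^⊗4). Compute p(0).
p(0) = -4

A tropical monomial a ⊗ x^⊗i evaluates to a + i · x. Evaluating each term at x = 0:
  Term 0 contributes -2 + 0 · 0 = -2
  Term 1 contributes -4 + 1 · 0 = -4
  Term 2 contributes 6 + 2 · 0 = 6
  Term 3 contributes -3 + 3 · 0 = -3
  Term 4 contributes -3 + 4 · 0 = -3
p(0) = ⊕ of these = min[-2, -4, 6, -3, -3] = -4.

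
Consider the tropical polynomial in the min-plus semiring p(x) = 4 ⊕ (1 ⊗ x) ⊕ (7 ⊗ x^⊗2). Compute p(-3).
p(-3) = -2

A tropical monomial a ⊗ x^⊗i evaluates to a + i · x. Evaluating each term at x = -3:
  Term 0 contributes 4 + 0 · -3 = 4
  Term 1 contributes 1 + 1 · -3 = -2
  Term 2 contributes 7 + 2 · -3 = 1
p(-3) = ⊕ of these = min[4, -2, 1] = -2.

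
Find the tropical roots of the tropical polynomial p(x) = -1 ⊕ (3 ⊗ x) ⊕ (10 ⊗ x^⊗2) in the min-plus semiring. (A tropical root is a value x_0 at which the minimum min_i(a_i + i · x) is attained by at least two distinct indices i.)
Roots: {-7, -4}

Each tropical root is a break point of the lower envelope of the lines y = a_i + i · x (there are 3 lines, with slopes 0, 1, ..., 2). Only the lines that attain the minimum somewhere contribute to roots; other lines are dominated. Here the surviving (envelope) indices are i = 2, i = 1, i = 0.
Intersections between consecutive envelope lines give the roots: for adjacent envelope indices i < j the intersection is x = (a_i − a_j) / (j − i). Reading off the sorted break points: {-7, -4}.
Verification: at each break x_0, at least two indices attain the minimum of min_i(a_i + i · x_0).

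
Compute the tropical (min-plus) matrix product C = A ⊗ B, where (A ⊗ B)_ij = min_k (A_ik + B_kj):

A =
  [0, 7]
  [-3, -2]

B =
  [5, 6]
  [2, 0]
A ⊗ B =
  [5, 6]
  [0, -2]

Apply the min-plus product entry-by-entry:
  C[0][0] = min over k of (A[0][0] + B[0][0] = 0 + 5 = 5, A[0][1] + B[1][0] = 7 + 2 = 9) = 5 (attained at k = 0)
  C[0][1] = min over k of (A[0][0] + B[0][1] = 0 + 6 = 6, A[0][1] + B[1][1] = 7 + 0 = 7) = 6 (attained at k = 0)
  C[1][0] = min over k of (A[1][0] + B[0][0] = -3 + 5 = 2, A[1][1] + B[1][0] = -2 + 2 = 0) = 0 (attained at k = 1)
  C[1][1] = min over k of (A[1][0] + B[0][1] = -3 + 6 = 3, A[1][1] + B[1][1] = -2 + 0 = -2) = -2 (attained at k = 1)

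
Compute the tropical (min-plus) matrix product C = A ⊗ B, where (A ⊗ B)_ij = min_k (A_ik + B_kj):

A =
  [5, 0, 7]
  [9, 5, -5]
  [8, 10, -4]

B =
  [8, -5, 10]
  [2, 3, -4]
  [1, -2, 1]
A ⊗ B =
  [2, 0, -4]
  [-4, -7, -4]
  [-3, -6, -3]

Apply the min-plus product entry-by-entry:
  C[0][0] = min over k of (A[0][0] + B[0][0] = 5 + 8 = 13, A[0][1] + B[1][0] = 0 + 2 = 2, A[0][2] + B[2][0] = 7 + 1 = 8) = 2 (attained at k = 1)
  C[0][1] = min over k of (A[0][0] + B[0][1] = 5 + -5 = 0, A[0][1] + B[1][1] = 0 + 3 = 3, A[0][2] + B[2][1] = 7 + -2 = 5) = 0 (attained at k = 0)
  C[0][2] = min over k of (A[0][0] + B[0][2] = 5 + 10 = 15, A[0][1] + B[1][2] = 0 + -4 = -4, A[0][2] + B[2][2] = 7 + 1 = 8) = -4 (attained at k = 1)
  C[1][0] = min over k of (A[1][0] + B[0][0] = 9 + 8 = 17, A[1][1] + B[1][0] = 5 + 2 = 7, A[1][2] + B[2][0] = -5 + 1 = -4) = -4 (attained at k = 2)
  C[1][1] = min over k of (A[1][0] + B[0][1] = 9 + -5 = 4, A[1][1] + B[1][1] = 5 + 3 = 8, A[1][2] + B[2][1] = -5 + -2 = -7) = -7 (attained at k = 2)
  C[1][2] = min over k of (A[1][0] + B[0][2] = 9 + 10 = 19, A[1][1] + B[1][2] = 5 + -4 = 1, A[1][2] + B[2][2] = -5 + 1 = -4) = -4 (attained at k = 2)
  C[2][0] = min over k of (A[2][0] + B[0][0] = 8 + 8 = 16, A[2][1] + B[1][0] = 10 + 2 = 12, A[2][2] + B[2][0] = -4 + 1 = -3) = -3 (attained at k = 2)
  C[2][1] = min over k of (A[2][0] + B[0][1] = 8 + -5 = 3, A[2][1] + B[1][1] = 10 + 3 = 13, A[2][2] + B[2][1] = -4 + -2 = -6) = -6 (attained at k = 2)
  C[2][2] = min over k of (A[2][0] + B[0][2] = 8 + 10 = 18, A[2][1] + B[1][2] = 10 + -4 = 6, A[2][2] + B[2][2] = -4 + 1 = -3) = -3 (attained at k = 2)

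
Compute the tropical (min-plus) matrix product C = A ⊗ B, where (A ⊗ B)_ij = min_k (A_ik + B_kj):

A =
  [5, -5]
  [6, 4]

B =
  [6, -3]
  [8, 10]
A ⊗ B =
  [3, 2]
  [12, 3]

Apply the min-plus product entry-by-entry:
  C[0][0] = min over k of (A[0][0] + B[0][0] = 5 + 6 = 11, A[0][1] + B[1][0] = -5 + 8 = 3) = 3 (attained at k = 1)
  C[0][1] = min over k of (A[0][0] + B[0][1] = 5 + -3 = 2, A[0][1] + B[1][1] = -5 + 10 = 5) = 2 (attained at k = 0)
  C[1][0] = min over k of (A[1][0] + B[0][0] = 6 + 6 = 12, A[1][1] + B[1][0] = 4 + 8 = 12) = 12 (attained at k = 0)
  C[1][1] = min over k of (A[1][0] + B[0][1] = 6 + -3 = 3, A[1][1] + B[1][1] = 4 + 10 = 14) = 3 (attained at k = 0)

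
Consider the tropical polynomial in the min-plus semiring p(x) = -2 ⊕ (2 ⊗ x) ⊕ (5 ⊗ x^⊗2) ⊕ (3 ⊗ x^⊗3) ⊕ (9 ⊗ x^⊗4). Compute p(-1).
p(-1) = -2

A tropical monomial a ⊗ x^⊗i evaluates to a + i · x. Evaluating each term at x = -1:
  Term 0 contributes -2 + 0 · -1 = -2
  Term 1 contributes 2 + 1 · -1 = 1
  Term 2 contributes 5 + 2 · -1 = 3
  Term 3 contributes 3 + 3 · -1 = 0
  Term 4 contributes 9 + 4 · -1 = 5
p(-1) = ⊕ of these = min[-2, 1, 3, 0, 5] = -2.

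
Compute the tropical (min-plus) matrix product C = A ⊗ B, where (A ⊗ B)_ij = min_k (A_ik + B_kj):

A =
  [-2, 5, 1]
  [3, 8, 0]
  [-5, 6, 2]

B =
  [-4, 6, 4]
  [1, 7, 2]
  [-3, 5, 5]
A ⊗ B =
  [-6, 4, 2]
  [-3, 5, 5]
  [-9, 1, -1]

Apply the min-plus product entry-by-entry:
  C[0][0] = min over k of (A[0][0] + B[0][0] = -2 + -4 = -6, A[0][1] + B[1][0] = 5 + 1 = 6, A[0][2] + B[2][0] = 1 + -3 = -2) = -6 (attained at k = 0)
  C[0][1] = min over k of (A[0][0] + B[0][1] = -2 + 6 = 4, A[0][1] + B[1][1] = 5 + 7 = 12, A[0][2] + B[2][1] = 1 + 5 = 6) = 4 (attained at k = 0)
  C[0][2] = min over k of (A[0][0] + B[0][2] = -2 + 4 = 2, A[0][1] + B[1][2] = 5 + 2 = 7, A[0][2] + B[2][2] = 1 + 5 = 6) = 2 (attained at k = 0)
  C[1][0] = min over k of (A[1][0] + B[0][0] = 3 + -4 = -1, A[1][1] + B[1][0] = 8 + 1 = 9, A[1][2] + B[2][0] = 0 + -3 = -3) = -3 (attained at k = 2)
  C[1][1] = min over k of (A[1][0] + B[0][1] = 3 + 6 = 9, A[1][1] + B[1][1] = 8 + 7 = 15, A[1][2] + B[2][1] = 0 + 5 = 5) = 5 (attained at k = 2)
  C[1][2] = min over k of (A[1][0] + B[0][2] = 3 + 4 = 7, A[1][1] + B[1][2] = 8 + 2 = 10, A[1][2] + B[2][2] = 0 + 5 = 5) = 5 (attained at k = 2)
  C[2][0] = min over k of (A[2][0] + B[0][0] = -5 + -4 = -9, A[2][1] + B[1][0] = 6 + 1 = 7, A[2][2] + B[2][0] = 2 + -3 = -1) = -9 (attained at k = 0)
  C[2][1] = min over k of (A[2][0] + B[0][1] = -5 + 6 = 1, A[2][1] + B[1][1] = 6 + 7 = 13, A[2][2] + B[2][1] = 2 + 5 = 7) = 1 (attained at k = 0)
  C[2][2] = min over k of (A[2][0] + B[0][2] = -5 + 4 = -1, A[2][1] + B[1][2] = 6 + 2 = 8, A[2][2] + B[2][2] = 2 + 5 = 7) = -1 (attained at k = 0)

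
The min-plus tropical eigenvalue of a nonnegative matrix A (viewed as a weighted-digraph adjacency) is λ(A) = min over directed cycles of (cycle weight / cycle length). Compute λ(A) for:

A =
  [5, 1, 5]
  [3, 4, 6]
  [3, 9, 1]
λ(A) = 1

Enumerate directed cycles and compute their means (weight / length). Sample:
  cycle 0 → 0: weight = 5, length = 1, mean = 5/1 ≈ 5.000
  cycle 1 → 1: weight = 4, length = 1, mean = 4/1 ≈ 4.000
  cycle 2 → 2: weight = 1, length = 1, mean = 1/1 ≈ 1.000
  cycle 0 → 1 → 0: weight = 4, length = 2, mean = 4/2 ≈ 2.000
  cycle 0 → 2 → 0: weight = 8, length = 2, mean = 8/2 ≈ 4.000
  cycle 1 → 0 → 1: weight = 4, length = 2, mean = 4/2 ≈ 2.000
Minimum mean = 1.000, attained e.g. along the cycle 2 → 2 with weight 1 and length 1. So λ(A) = 1/1 = 1.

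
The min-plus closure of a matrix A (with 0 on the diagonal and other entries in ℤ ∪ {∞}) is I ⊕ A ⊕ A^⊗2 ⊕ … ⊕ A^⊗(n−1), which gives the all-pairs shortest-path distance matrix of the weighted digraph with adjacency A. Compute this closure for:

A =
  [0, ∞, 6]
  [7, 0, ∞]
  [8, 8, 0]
Closure =
  [0, 14, 6]
  [7, 0, 13]
  [8, 8, 0]

This is the Floyd-Warshall all-pairs shortest-path computation. For each intermediate vertex k = 0, 1, …, 2, update dist[i][j] ← min(dist[i][j], dist[i][k] + dist[k][j]). The final matrix gives, for each (i, j), the minimum total weight of any directed path from i to j (possibly empty when i = j).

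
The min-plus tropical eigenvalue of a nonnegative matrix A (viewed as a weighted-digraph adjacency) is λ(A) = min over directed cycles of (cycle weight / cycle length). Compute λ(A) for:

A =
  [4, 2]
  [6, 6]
λ(A) = 4

Enumerate directed cycles and compute their means (weight / length). Sample:
  cycle 0 → 0: weight = 4, length = 1, mean = 4/1 ≈ 4.000
  cycle 1 → 1: weight = 6, length = 1, mean = 6/1 ≈ 6.000
  cycle 0 → 1 → 0: weight = 8, length = 2, mean = 8/2 ≈ 4.000
  cycle 1 → 0 → 1: weight = 8, length = 2, mean = 8/2 ≈ 4.000
Minimum mean = 4.000, attained e.g. along the cycle 0 → 0 with weight 4 and length 1. So λ(A) = 4/1 = 4.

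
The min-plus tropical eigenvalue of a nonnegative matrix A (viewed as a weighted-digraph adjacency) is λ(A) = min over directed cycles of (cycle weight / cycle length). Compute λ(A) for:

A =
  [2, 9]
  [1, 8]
λ(A) = 2

Enumerate directed cycles and compute their means (weight / length). Sample:
  cycle 0 → 0: weight = 2, length = 1, mean = 2/1 ≈ 2.000
  cycle 1 → 1: weight = 8, length = 1, mean = 8/1 ≈ 8.000
  cycle 0 → 1 → 0: weight = 10, length = 2, mean = 10/2 ≈ 5.000
  cycle 1 → 0 → 1: weight = 10, length = 2, mean = 10/2 ≈ 5.000
Minimum mean = 2.000, attained e.g. along the cycle 0 → 0 with weight 2 and length 1. So λ(A) = 2/1 = 2.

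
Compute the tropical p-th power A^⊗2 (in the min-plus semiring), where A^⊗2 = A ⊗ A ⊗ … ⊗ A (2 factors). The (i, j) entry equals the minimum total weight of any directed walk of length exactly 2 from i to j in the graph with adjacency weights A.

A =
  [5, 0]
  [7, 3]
A^⊗2 =
  [7, 3]
  [10, 6]

Each entry (A^⊗2)_ij equals the minimum over all length-2 walks i = v_0 → v_1 → … → v_2 = j of Σ_t A[v_t][v_{t+1}]. For example, for (i, j) = (0, 1) we minimise over 2 possible intermediate vertex sequences; the minimum is 3, attained along the walk 0 → 1 → 1.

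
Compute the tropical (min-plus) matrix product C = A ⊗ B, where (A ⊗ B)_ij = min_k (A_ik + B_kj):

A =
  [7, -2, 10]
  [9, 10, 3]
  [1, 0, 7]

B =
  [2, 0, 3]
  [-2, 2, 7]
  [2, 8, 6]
A ⊗ B =
  [-4, 0, 5]
  [5, 9, 9]
  [-2, 1, 4]

Apply the min-plus product entry-by-entry:
  C[0][0] = min over k of (A[0][0] + B[0][0] = 7 + 2 = 9, A[0][1] + B[1][0] = -2 + -2 = -4, A[0][2] + B[2][0] = 10 + 2 = 12) = -4 (attained at k = 1)
  C[0][1] = min over k of (A[0][0] + B[0][1] = 7 + 0 = 7, A[0][1] + B[1][1] = -2 + 2 = 0, A[0][2] + B[2][1] = 10 + 8 = 18) = 0 (attained at k = 1)
  C[0][2] = min over k of (A[0][0] + B[0][2] = 7 + 3 = 10, A[0][1] + B[1][2] = -2 + 7 = 5, A[0][2] + B[2][2] = 10 + 6 = 16) = 5 (attained at k = 1)
  C[1][0] = min over k of (A[1][0] + B[0][0] = 9 + 2 = 11, A[1][1] + B[1][0] = 10 + -2 = 8, A[1][2] + B[2][0] = 3 + 2 = 5) = 5 (attained at k = 2)
  C[1][1] = min over k of (A[1][0] + B[0][1] = 9 + 0 = 9, A[1][1] + B[1][1] = 10 + 2 = 12, A[1][2] + B[2][1] = 3 + 8 = 11) = 9 (attained at k = 0)
  C[1][2] = min over k of (A[1][0] + B[0][2] = 9 + 3 = 12, A[1][1] + B[1][2] = 10 + 7 = 17, A[1][2] + B[2][2] = 3 + 6 = 9) = 9 (attained at k = 2)
  C[2][0] = min over k of (A[2][0] + B[0][0] = 1 + 2 = 3, A[2][1] + B[1][0] = 0 + -2 = -2, A[2][2] + B[2][0] = 7 + 2 = 9) = -2 (attained at k = 1)
  C[2][1] = min over k of (A[2][0] + B[0][1] = 1 + 0 = 1, A[2][1] + B[1][1] = 0 + 2 = 2, A[2][2] + B[2][1] = 7 + 8 = 15) = 1 (attained at k = 0)
  C[2][2] = min over k of (A[2][0] + B[0][2] = 1 + 3 = 4, A[2][1] + B[1][2] = 0 + 7 = 7, A[2][2] + B[2][2] = 7 + 6 = 13) = 4 (attained at k = 0)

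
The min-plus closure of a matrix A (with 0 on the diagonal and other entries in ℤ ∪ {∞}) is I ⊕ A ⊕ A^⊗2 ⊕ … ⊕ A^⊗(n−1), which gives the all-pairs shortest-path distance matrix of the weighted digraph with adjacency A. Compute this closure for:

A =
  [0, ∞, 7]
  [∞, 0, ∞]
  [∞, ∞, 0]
Closure =
  [0, ∞, 7]
  [∞, 0, ∞]
  [∞, ∞, 0]

This is the Floyd-Warshall all-pairs shortest-path computation. For each intermediate vertex k = 0, 1, …, 2, update dist[i][j] ← min(dist[i][j], dist[i][k] + dist[k][j]). The final matrix gives, for each (i, j), the minimum total weight of any directed path from i to j (possibly empty when i = j).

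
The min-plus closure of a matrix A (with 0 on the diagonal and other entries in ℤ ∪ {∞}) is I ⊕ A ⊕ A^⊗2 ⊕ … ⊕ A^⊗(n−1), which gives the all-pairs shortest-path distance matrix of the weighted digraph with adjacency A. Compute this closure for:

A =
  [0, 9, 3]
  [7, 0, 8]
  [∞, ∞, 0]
Closure =
  [0, 9, 3]
  [7, 0, 8]
  [∞, ∞, 0]

This is the Floyd-Warshall all-pairs shortest-path computation. For each intermediate vertex k = 0, 1, …, 2, update dist[i][j] ← min(dist[i][j], dist[i][k] + dist[k][j]). The final matrix gives, for each (i, j), the minimum total weight of any directed path from i to j (possibly empty when i = j).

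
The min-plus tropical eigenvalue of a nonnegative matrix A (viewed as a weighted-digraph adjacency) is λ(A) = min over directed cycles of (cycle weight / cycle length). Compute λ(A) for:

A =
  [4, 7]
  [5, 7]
λ(A) = 4

Enumerate directed cycles and compute their means (weight / length). Sample:
  cycle 0 → 0: weight = 4, length = 1, mean = 4/1 ≈ 4.000
  cycle 1 → 1: weight = 7, length = 1, mean = 7/1 ≈ 7.000
  cycle 0 → 1 → 0: weight = 12, length = 2, mean = 12/2 ≈ 6.000
  cycle 1 → 0 → 1: weight = 12, length = 2, mean = 12/2 ≈ 6.000
Minimum mean = 4.000, attained e.g. along the cycle 0 → 0 with weight 4 and length 1. So λ(A) = 4/1 = 4.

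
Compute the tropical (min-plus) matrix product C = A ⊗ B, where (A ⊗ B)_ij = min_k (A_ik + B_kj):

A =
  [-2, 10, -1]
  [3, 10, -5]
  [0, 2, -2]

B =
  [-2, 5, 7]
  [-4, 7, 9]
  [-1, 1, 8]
A ⊗ B =
  [-4, 0, 5]
  [-6, -4, 3]
  [-3, -1, 6]

Apply the min-plus product entry-by-entry:
  C[0][0] = min over k of (A[0][0] + B[0][0] = -2 + -2 = -4, A[0][1] + B[1][0] = 10 + -4 = 6, A[0][2] + B[2][0] = -1 + -1 = -2) = -4 (attained at k = 0)
  C[0][1] = min over k of (A[0][0] + B[0][1] = -2 + 5 = 3, A[0][1] + B[1][1] = 10 + 7 = 17, A[0][2] + B[2][1] = -1 + 1 = 0) = 0 (attained at k = 2)
  C[0][2] = min over k of (A[0][0] + B[0][2] = -2 + 7 = 5, A[0][1] + B[1][2] = 10 + 9 = 19, A[0][2] + B[2][2] = -1 + 8 = 7) = 5 (attained at k = 0)
  C[1][0] = min over k of (A[1][0] + B[0][0] = 3 + -2 = 1, A[1][1] + B[1][0] = 10 + -4 = 6, A[1][2] + B[2][0] = -5 + -1 = -6) = -6 (attained at k = 2)
  C[1][1] = min over k of (A[1][0] + B[0][1] = 3 + 5 = 8, A[1][1] + B[1][1] = 10 + 7 = 17, A[1][2] + B[2][1] = -5 + 1 = -4) = -4 (attained at k = 2)
  C[1][2] = min over k of (A[1][0] + B[0][2] = 3 + 7 = 10, A[1][1] + B[1][2] = 10 + 9 = 19, A[1][2] + B[2][2] = -5 + 8 = 3) = 3 (attained at k = 2)
  C[2][0] = min over k of (A[2][0] + B[0][0] = 0 + -2 = -2, A[2][1] + B[1][0] = 2 + -4 = -2, A[2][2] + B[2][0] = -2 + -1 = -3) = -3 (attained at k = 2)
  C[2][1] = min over k of (A[2][0] + B[0][1] = 0 + 5 = 5, A[2][1] + B[1][1] = 2 + 7 = 9, A[2][2] + B[2][1] = -2 + 1 = -1) = -1 (attained at k = 2)
  C[2][2] = min over k of (A[2][0] + B[0][2] = 0 + 7 = 7, A[2][1] + B[1][2] = 2 + 9 = 11, A[2][2] + B[2][2] = -2 + 8 = 6) = 6 (attained at k = 2)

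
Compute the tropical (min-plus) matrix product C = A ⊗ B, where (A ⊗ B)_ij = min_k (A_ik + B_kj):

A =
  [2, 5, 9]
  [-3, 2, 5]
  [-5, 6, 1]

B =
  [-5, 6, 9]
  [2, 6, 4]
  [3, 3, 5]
A ⊗ B =
  [-3, 8, 9]
  [-8, 3, 6]
  [-10, 1, 4]

Apply the min-plus product entry-by-entry:
  C[0][0] = min over k of (A[0][0] + B[0][0] = 2 + -5 = -3, A[0][1] + B[1][0] = 5 + 2 = 7, A[0][2] + B[2][0] = 9 + 3 = 12) = -3 (attained at k = 0)
  C[0][1] = min over k of (A[0][0] + B[0][1] = 2 + 6 = 8, A[0][1] + B[1][1] = 5 + 6 = 11, A[0][2] + B[2][1] = 9 + 3 = 12) = 8 (attained at k = 0)
  C[0][2] = min over k of (A[0][0] + B[0][2] = 2 + 9 = 11, A[0][1] + B[1][2] = 5 + 4 = 9, A[0][2] + B[2][2] = 9 + 5 = 14) = 9 (attained at k = 1)
  C[1][0] = min over k of (A[1][0] + B[0][0] = -3 + -5 = -8, A[1][1] + B[1][0] = 2 + 2 = 4, A[1][2] + B[2][0] = 5 + 3 = 8) = -8 (attained at k = 0)
  C[1][1] = min over k of (A[1][0] + B[0][1] = -3 + 6 = 3, A[1][1] + B[1][1] = 2 + 6 = 8, A[1][2] + B[2][1] = 5 + 3 = 8) = 3 (attained at k = 0)
  C[1][2] = min over k of (A[1][0] + B[0][2] = -3 + 9 = 6, A[1][1] + B[1][2] = 2 + 4 = 6, A[1][2] + B[2][2] = 5 + 5 = 10) = 6 (attained at k = 0)
  C[2][0] = min over k of (A[2][0] + B[0][0] = -5 + -5 = -10, A[2][1] + B[1][0] = 6 + 2 = 8, A[2][2] + B[2][0] = 1 + 3 = 4) = -10 (attained at k = 0)
  C[2][1] = min over k of (A[2][0] + B[0][1] = -5 + 6 = 1, A[2][1] + B[1][1] = 6 + 6 = 12, A[2][2] + B[2][1] = 1 + 3 = 4) = 1 (attained at k = 0)
  C[2][2] = min over k of (A[2][0] + B[0][2] = -5 + 9 = 4, A[2][1] + B[1][2] = 6 + 4 = 10, A[2][2] + B[2][2] = 1 + 5 = 6) = 4 (attained at k = 0)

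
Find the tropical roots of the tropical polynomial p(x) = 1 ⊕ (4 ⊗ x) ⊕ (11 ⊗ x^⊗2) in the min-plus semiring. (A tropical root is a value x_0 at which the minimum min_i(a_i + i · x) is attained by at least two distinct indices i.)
Roots: {-7, -3}

Each tropical root is a break point of the lower envelope of the lines y = a_i + i · x (there are 3 lines, with slopes 0, 1, ..., 2). Only the lines that attain the minimum somewhere contribute to roots; other lines are dominated. Here the surviving (envelope) indices are i = 2, i = 1, i = 0.
Intersections between consecutive envelope lines give the roots: for adjacent envelope indices i < j the intersection is x = (a_i − a_j) / (j − i). Reading off the sorted break points: {-7, -3}.
Verification: at each break x_0, at least two indices attain the minimum of min_i(a_i + i · x_0).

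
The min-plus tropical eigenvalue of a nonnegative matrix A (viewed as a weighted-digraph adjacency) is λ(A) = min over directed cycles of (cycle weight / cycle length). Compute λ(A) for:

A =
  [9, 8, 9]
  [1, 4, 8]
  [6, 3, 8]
λ(A) = 4

Enumerate directed cycles and compute their means (weight / length). Sample:
  cycle 0 → 0: weight = 9, length = 1, mean = 9/1 ≈ 9.000
  cycle 1 → 1: weight = 4, length = 1, mean = 4/1 ≈ 4.000
  cycle 2 → 2: weight = 8, length = 1, mean = 8/1 ≈ 8.000
  cycle 0 → 1 → 0: weight = 9, length = 2, mean = 9/2 ≈ 4.500
  cycle 0 → 2 → 0: weight = 15, length = 2, mean = 15/2 ≈ 7.500
  cycle 1 → 0 → 1: weight = 9, length = 2, mean = 9/2 ≈ 4.500
Minimum mean = 4.000, attained e.g. along the cycle 1 → 1 with weight 4 and length 1. So λ(A) = 4/1 = 4.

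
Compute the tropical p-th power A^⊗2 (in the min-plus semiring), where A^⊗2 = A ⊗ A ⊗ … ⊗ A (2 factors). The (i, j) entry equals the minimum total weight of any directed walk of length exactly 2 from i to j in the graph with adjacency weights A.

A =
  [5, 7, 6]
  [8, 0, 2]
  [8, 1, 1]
A^⊗2 =
  [10, 7, 7]
  [8, 0, 2]
  [9, 1, 2]

Each entry (A^⊗2)_ij equals the minimum over all length-2 walks i = v_0 → v_1 → … → v_2 = j of Σ_t A[v_t][v_{t+1}]. For example, for (i, j) = (0, 2) we minimise over 3 possible intermediate vertex sequences; the minimum is 7, attained along the walk 0 → 2 → 2.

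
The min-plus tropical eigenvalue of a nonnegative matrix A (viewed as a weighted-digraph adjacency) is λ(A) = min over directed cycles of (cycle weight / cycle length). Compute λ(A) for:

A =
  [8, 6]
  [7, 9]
λ(A) = 13/2

Enumerate directed cycles and compute their means (weight / length). Sample:
  cycle 0 → 0: weight = 8, length = 1, mean = 8/1 ≈ 8.000
  cycle 1 → 1: weight = 9, length = 1, mean = 9/1 ≈ 9.000
  cycle 0 → 1 → 0: weight = 13, length = 2, mean = 13/2 ≈ 6.500
  cycle 1 → 0 → 1: weight = 13, length = 2, mean = 13/2 ≈ 6.500
Minimum mean = 6.500, attained e.g. along the cycle 0 → 1 → 0 with weight 13 and length 2. So λ(A) = 13/2 = 13/2.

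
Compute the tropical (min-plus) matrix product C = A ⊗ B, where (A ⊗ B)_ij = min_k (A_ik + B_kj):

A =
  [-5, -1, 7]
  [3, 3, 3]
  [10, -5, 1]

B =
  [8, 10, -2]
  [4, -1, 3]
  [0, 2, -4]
A ⊗ B =
  [3, -2, -7]
  [3, 2, -1]
  [-1, -6, -3]

Apply the min-plus product entry-by-entry:
  C[0][0] = min over k of (A[0][0] + B[0][0] = -5 + 8 = 3, A[0][1] + B[1][0] = -1 + 4 = 3, A[0][2] + B[2][0] = 7 + 0 = 7) = 3 (attained at k = 0)
  C[0][1] = min over k of (A[0][0] + B[0][1] = -5 + 10 = 5, A[0][1] + B[1][1] = -1 + -1 = -2, A[0][2] + B[2][1] = 7 + 2 = 9) = -2 (attained at k = 1)
  C[0][2] = min over k of (A[0][0] + B[0][2] = -5 + -2 = -7, A[0][1] + B[1][2] = -1 + 3 = 2, A[0][2] + B[2][2] = 7 + -4 = 3) = -7 (attained at k = 0)
  C[1][0] = min over k of (A[1][0] + B[0][0] = 3 + 8 = 11, A[1][1] + B[1][0] = 3 + 4 = 7, A[1][2] + B[2][0] = 3 + 0 = 3) = 3 (attained at k = 2)
  C[1][1] = min over k of (A[1][0] + B[0][1] = 3 + 10 = 13, A[1][1] + B[1][1] = 3 + -1 = 2, A[1][2] + B[2][1] = 3 + 2 = 5) = 2 (attained at k = 1)
  C[1][2] = min over k of (A[1][0] + B[0][2] = 3 + -2 = 1, A[1][1] + B[1][2] = 3 + 3 = 6, A[1][2] + B[2][2] = 3 + -4 = -1) = -1 (attained at k = 2)
  C[2][0] = min over k of (A[2][0] + B[0][0] = 10 + 8 = 18, A[2][1] + B[1][0] = -5 + 4 = -1, A[2][2] + B[2][0] = 1 + 0 = 1) = -1 (attained at k = 1)
  C[2][1] = min over k of (A[2][0] + B[0][1] = 10 + 10 = 20, A[2][1] + B[1][1] = -5 + -1 = -6, A[2][2] + B[2][1] = 1 + 2 = 3) = -6 (attained at k = 1)
  C[2][2] = min over k of (A[2][0] + B[0][2] = 10 + -2 = 8, A[2][1] + B[1][2] = -5 + 3 = -2, A[2][2] + B[2][2] = 1 + -4 = -3) = -3 (attained at k = 2)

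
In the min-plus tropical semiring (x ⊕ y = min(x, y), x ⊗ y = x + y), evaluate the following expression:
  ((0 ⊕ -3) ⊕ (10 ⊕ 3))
((0 ⊕ -3) ⊕ (10 ⊕ 3)) = -3

Expand innermost to outermost. Recall ⊕ takes the minimum of its arguments and ⊗ takes their sum. Working out the expression ((0 ⊕ -3) ⊕ (10 ⊕ 3)) gives -3.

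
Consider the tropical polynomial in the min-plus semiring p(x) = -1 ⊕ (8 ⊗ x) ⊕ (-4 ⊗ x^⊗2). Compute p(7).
p(7) = -1

A tropical monomial a ⊗ x^⊗i evaluates to a + i · x. Evaluating each term at x = 7:
  Term 0 contributes -1 + 0 · 7 = -1
  Term 1 contributes 8 + 1 · 7 = 15
  Term 2 contributes -4 + 2 · 7 = 10
p(7) = ⊕ of these = min[-1, 15, 10] = -1.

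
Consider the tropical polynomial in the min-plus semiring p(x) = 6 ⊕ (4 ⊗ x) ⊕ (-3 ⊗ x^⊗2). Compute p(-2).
p(-2) = -7

A tropical monomial a ⊗ x^⊗i evaluates to a + i · x. Evaluating each term at x = -2:
  Term 0 contributes 6 + 0 · -2 = 6
  Term 1 contributes 4 + 1 · -2 = 2
  Term 2 contributes -3 + 2 · -2 = -7
p(-2) = ⊕ of these = min[6, 2, -7] = -7.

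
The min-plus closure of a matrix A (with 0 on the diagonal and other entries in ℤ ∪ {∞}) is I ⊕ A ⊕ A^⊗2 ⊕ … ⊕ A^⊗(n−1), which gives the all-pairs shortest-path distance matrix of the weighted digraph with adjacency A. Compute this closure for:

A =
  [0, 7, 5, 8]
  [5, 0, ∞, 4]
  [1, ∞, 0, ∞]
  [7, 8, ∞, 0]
Closure =
  [0, 7, 5, 8]
  [5, 0, 10, 4]
  [1, 8, 0, 9]
  [7, 8, 12, 0]

This is the Floyd-Warshall all-pairs shortest-path computation. For each intermediate vertex k = 0, 1, …, 3, update dist[i][j] ← min(dist[i][j], dist[i][k] + dist[k][j]). The final matrix gives, for each (i, j), the minimum total weight of any directed path from i to j (possibly empty when i = j).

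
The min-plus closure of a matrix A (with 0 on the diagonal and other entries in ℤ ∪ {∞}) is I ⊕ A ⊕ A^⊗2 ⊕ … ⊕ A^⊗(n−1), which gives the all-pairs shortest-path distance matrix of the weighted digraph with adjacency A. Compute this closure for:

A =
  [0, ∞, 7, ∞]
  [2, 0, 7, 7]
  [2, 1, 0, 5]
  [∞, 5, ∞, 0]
Closure =
  [0, 8, 7, 12]
  [2, 0, 7, 7]
  [2, 1, 0, 5]
  [7, 5, 12, 0]

This is the Floyd-Warshall all-pairs shortest-path computation. For each intermediate vertex k = 0, 1, …, 3, update dist[i][j] ← min(dist[i][j], dist[i][k] + dist[k][j]). The final matrix gives, for each (i, j), the minimum total weight of any directed path from i to j (possibly empty when i = j).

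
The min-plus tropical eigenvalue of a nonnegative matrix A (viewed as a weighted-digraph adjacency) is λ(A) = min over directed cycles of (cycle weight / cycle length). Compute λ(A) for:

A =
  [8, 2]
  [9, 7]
λ(A) = 11/2

Enumerate directed cycles and compute their means (weight / length). Sample:
  cycle 0 → 0: weight = 8, length = 1, mean = 8/1 ≈ 8.000
  cycle 1 → 1: weight = 7, length = 1, mean = 7/1 ≈ 7.000
  cycle 0 → 1 → 0: weight = 11, length = 2, mean = 11/2 ≈ 5.500
  cycle 1 → 0 → 1: weight = 11, length = 2, mean = 11/2 ≈ 5.500
Minimum mean = 5.500, attained e.g. along the cycle 0 → 1 → 0 with weight 11 and length 2. So λ(A) = 11/2 = 11/2.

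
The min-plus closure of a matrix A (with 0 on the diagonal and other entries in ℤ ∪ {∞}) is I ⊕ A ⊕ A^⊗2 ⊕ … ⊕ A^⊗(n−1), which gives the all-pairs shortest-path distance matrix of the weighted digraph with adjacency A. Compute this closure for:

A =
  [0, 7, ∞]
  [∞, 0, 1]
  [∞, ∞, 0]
Closure =
  [0, 7, 8]
  [∞, 0, 1]
  [∞, ∞, 0]

This is the Floyd-Warshall all-pairs shortest-path computation. For each intermediate vertex k = 0, 1, …, 2, update dist[i][j] ← min(dist[i][j], dist[i][k] + dist[k][j]). The final matrix gives, for each (i, j), the minimum total weight of any directed path from i to j (possibly empty when i = j).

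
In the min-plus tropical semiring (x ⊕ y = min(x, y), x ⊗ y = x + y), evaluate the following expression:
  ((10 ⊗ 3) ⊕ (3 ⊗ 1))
((10 ⊗ 3) ⊕ (3 ⊗ 1)) = 4

Expand innermost to outermost. Recall ⊕ takes the minimum of its arguments and ⊗ takes their sum. Working out the expression ((10 ⊗ 3) ⊕ (3 ⊗ 1)) gives 4.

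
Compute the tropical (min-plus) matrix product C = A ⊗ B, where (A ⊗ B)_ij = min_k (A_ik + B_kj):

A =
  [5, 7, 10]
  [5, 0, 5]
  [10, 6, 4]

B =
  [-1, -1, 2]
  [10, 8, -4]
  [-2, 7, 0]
A ⊗ B =
  [4, 4, 3]
  [3, 4, -4]
  [2, 9, 2]

Apply the min-plus product entry-by-entry:
  C[0][0] = min over k of (A[0][0] + B[0][0] = 5 + -1 = 4, A[0][1] + B[1][0] = 7 + 10 = 17, A[0][2] + B[2][0] = 10 + -2 = 8) = 4 (attained at k = 0)
  C[0][1] = min over k of (A[0][0] + B[0][1] = 5 + -1 = 4, A[0][1] + B[1][1] = 7 + 8 = 15, A[0][2] + B[2][1] = 10 + 7 = 17) = 4 (attained at k = 0)
  C[0][2] = min over k of (A[0][0] + B[0][2] = 5 + 2 = 7, A[0][1] + B[1][2] = 7 + -4 = 3, A[0][2] + B[2][2] = 10 + 0 = 10) = 3 (attained at k = 1)
  C[1][0] = min over k of (A[1][0] + B[0][0] = 5 + -1 = 4, A[1][1] + B[1][0] = 0 + 10 = 10, A[1][2] + B[2][0] = 5 + -2 = 3) = 3 (attained at k = 2)
  C[1][1] = min over k of (A[1][0] + B[0][1] = 5 + -1 = 4, A[1][1] + B[1][1] = 0 + 8 = 8, A[1][2] + B[2][1] = 5 + 7 = 12) = 4 (attained at k = 0)
  C[1][2] = min over k of (A[1][0] + B[0][2] = 5 + 2 = 7, A[1][1] + B[1][2] = 0 + -4 = -4, A[1][2] + B[2][2] = 5 + 0 = 5) = -4 (attained at k = 1)
  C[2][0] = min over k of (A[2][0] + B[0][0] = 10 + -1 = 9, A[2][1] + B[1][0] = 6 + 10 = 16, A[2][2] + B[2][0] = 4 + -2 = 2) = 2 (attained at k = 2)
  C[2][1] = min over k of (A[2][0] + B[0][1] = 10 + -1 = 9, A[2][1] + B[1][1] = 6 + 8 = 14, A[2][2] + B[2][1] = 4 + 7 = 11) = 9 (attained at k = 0)
  C[2][2] = min over k of (A[2][0] + B[0][2] = 10 + 2 = 12, A[2][1] + B[1][2] = 6 + -4 = 2, A[2][2] + B[2][2] = 4 + 0 = 4) = 2 (attained at k = 1)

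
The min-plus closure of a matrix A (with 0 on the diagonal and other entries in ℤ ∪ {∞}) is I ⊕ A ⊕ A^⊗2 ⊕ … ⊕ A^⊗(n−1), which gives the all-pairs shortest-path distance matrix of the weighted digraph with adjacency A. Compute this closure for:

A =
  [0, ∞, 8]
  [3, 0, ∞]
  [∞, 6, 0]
Closure =
  [0, 14, 8]
  [3, 0, 11]
  [9, 6, 0]

This is the Floyd-Warshall all-pairs shortest-path computation. For each intermediate vertex k = 0, 1, …, 2, update dist[i][j] ← min(dist[i][j], dist[i][k] + dist[k][j]). The final matrix gives, for each (i, j), the minimum total weight of any directed path from i to j (possibly empty when i = j).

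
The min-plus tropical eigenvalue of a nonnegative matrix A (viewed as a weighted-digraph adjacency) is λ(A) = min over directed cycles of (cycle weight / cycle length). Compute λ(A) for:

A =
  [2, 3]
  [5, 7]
λ(A) = 2

Enumerate directed cycles and compute their means (weight / length). Sample:
  cycle 0 → 0: weight = 2, length = 1, mean = 2/1 ≈ 2.000
  cycle 1 → 1: weight = 7, length = 1, mean = 7/1 ≈ 7.000
  cycle 0 → 1 → 0: weight = 8, length = 2, mean = 8/2 ≈ 4.000
  cycle 1 → 0 → 1: weight = 8, length = 2, mean = 8/2 ≈ 4.000
Minimum mean = 2.000, attained e.g. along the cycle 0 → 0 with weight 2 and length 1. So λ(A) = 2/1 = 2.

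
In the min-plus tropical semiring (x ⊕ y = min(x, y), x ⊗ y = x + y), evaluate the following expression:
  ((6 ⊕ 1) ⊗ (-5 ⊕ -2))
((6 ⊕ 1) ⊗ (-5 ⊕ -2)) = -4

Expand innermost to outermost. Recall ⊕ takes the minimum of its arguments and ⊗ takes their sum. Working out the expression ((6 ⊕ 1) ⊗ (-5 ⊕ -2)) gives -4.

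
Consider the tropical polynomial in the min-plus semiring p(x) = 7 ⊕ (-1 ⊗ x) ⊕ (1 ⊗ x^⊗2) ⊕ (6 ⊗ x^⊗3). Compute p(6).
p(6) = 5

A tropical monomial a ⊗ x^⊗i evaluates to a + i · x. Evaluating each term at x = 6:
  Term 0 contributes 7 + 0 · 6 = 7
  Term 1 contributes -1 + 1 · 6 = 5
  Term 2 contributes 1 + 2 · 6 = 13
  Term 3 contributes 6 + 3 · 6 = 24
p(6) = ⊕ of these = min[7, 5, 13, 24] = 5.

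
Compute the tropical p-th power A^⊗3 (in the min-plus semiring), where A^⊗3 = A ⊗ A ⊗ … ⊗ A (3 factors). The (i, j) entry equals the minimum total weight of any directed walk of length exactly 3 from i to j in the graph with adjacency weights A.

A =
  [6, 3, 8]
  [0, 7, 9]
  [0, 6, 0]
A^⊗3 =
  [8, 6, 8]
  [3, 9, 8]
  [0, 3, 0]

Each entry (A^⊗3)_ij equals the minimum over all length-3 walks i = v_0 → v_1 → … → v_3 = j of Σ_t A[v_t][v_{t+1}]. For example, for (i, j) = (0, 2) we minimise over 9 possible intermediate vertex sequences; the minimum is 8, attained along the walk 0 → 2 → 2 → 2.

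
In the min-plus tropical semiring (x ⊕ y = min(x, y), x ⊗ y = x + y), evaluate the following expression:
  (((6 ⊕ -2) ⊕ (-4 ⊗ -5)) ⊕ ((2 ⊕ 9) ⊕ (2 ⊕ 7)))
(((6 ⊕ -2) ⊕ (-4 ⊗ -5)) ⊕ ((2 ⊕ 9) ⊕ (2 ⊕ 7))) = -9

Expand innermost to outermost. Recall ⊕ takes the minimum of its arguments and ⊗ takes their sum. Working out the expression (((6 ⊕ -2) ⊕ (-4 ⊗ -5)) ⊕ ((2 ⊕ 9) ⊕ (2 ⊕ 7))) gives -9.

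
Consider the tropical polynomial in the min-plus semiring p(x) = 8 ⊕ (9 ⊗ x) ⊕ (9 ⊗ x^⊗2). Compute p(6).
p(6) = 8

A tropical monomial a ⊗ x^⊗i evaluates to a + i · x. Evaluating each term at x = 6:
  Term 0 contributes 8 + 0 · 6 = 8
  Term 1 contributes 9 + 1 · 6 = 15
  Term 2 contributes 9 + 2 · 6 = 21
p(6) = ⊕ of these = min[8, 15, 21] = 8.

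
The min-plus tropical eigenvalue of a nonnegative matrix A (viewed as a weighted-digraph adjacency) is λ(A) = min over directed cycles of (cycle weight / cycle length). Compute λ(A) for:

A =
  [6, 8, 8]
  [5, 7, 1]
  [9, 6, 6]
λ(A) = 7/2

Enumerate directed cycles and compute their means (weight / length). Sample:
  cycle 0 → 0: weight = 6, length = 1, mean = 6/1 ≈ 6.000
  cycle 1 → 1: weight = 7, length = 1, mean = 7/1 ≈ 7.000
  cycle 2 → 2: weight = 6, length = 1, mean = 6/1 ≈ 6.000
  cycle 0 → 1 → 0: weight = 13, length = 2, mean = 13/2 ≈ 6.500
  cycle 0 → 2 → 0: weight = 17, length = 2, mean = 17/2 ≈ 8.500
  cycle 1 → 0 → 1: weight = 13, length = 2, mean = 13/2 ≈ 6.500
Minimum mean = 3.500, attained e.g. along the cycle 1 → 2 → 1 with weight 7 and length 2. So λ(A) = 7/2 = 7/2.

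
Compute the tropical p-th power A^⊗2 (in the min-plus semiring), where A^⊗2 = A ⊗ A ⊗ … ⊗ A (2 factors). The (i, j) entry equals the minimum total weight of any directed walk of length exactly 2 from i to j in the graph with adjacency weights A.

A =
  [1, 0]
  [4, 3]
A^⊗2 =
  [2, 1]
  [5, 4]

Each entry (A^⊗2)_ij equals the minimum over all length-2 walks i = v_0 → v_1 → … → v_2 = j of Σ_t A[v_t][v_{t+1}]. For example, for (i, j) = (0, 1) we minimise over 2 possible intermediate vertex sequences; the minimum is 1, attained along the walk 0 → 0 → 1.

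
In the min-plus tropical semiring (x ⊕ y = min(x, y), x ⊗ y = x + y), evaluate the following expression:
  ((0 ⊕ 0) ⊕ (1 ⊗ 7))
((0 ⊕ 0) ⊕ (1 ⊗ 7)) = 0

Expand innermost to outermost. Recall ⊕ takes the minimum of its arguments and ⊗ takes their sum. Working out the expression ((0 ⊕ 0) ⊕ (1 ⊗ 7)) gives 0.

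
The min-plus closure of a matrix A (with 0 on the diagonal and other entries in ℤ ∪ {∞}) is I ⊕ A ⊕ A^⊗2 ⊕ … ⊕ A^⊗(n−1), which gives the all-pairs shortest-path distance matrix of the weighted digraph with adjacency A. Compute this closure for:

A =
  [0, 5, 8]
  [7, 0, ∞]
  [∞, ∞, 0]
Closure =
  [0, 5, 8]
  [7, 0, 15]
  [∞, ∞, 0]

This is the Floyd-Warshall all-pairs shortest-path computation. For each intermediate vertex k = 0, 1, …, 2, update dist[i][j] ← min(dist[i][j], dist[i][k] + dist[k][j]). The final matrix gives, for each (i, j), the minimum total weight of any directed path from i to j (possibly empty when i = j).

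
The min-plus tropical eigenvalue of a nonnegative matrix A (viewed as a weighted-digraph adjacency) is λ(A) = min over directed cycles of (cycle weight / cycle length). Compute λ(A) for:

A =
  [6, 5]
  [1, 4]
λ(A) = 3

Enumerate directed cycles and compute their means (weight / length). Sample:
  cycle 0 → 0: weight = 6, length = 1, mean = 6/1 ≈ 6.000
  cycle 1 → 1: weight = 4, length = 1, mean = 4/1 ≈ 4.000
  cycle 0 → 1 → 0: weight = 6, length = 2, mean = 6/2 ≈ 3.000
  cycle 1 → 0 → 1: weight = 6, length = 2, mean = 6/2 ≈ 3.000
Minimum mean = 3.000, attained e.g. along the cycle 0 → 1 → 0 with weight 6 and length 2. So λ(A) = 6/2 = 3.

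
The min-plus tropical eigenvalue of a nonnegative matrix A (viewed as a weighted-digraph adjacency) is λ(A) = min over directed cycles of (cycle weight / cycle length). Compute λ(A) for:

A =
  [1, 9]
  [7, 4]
λ(A) = 1

Enumerate directed cycles and compute their means (weight / length). Sample:
  cycle 0 → 0: weight = 1, length = 1, mean = 1/1 ≈ 1.000
  cycle 1 → 1: weight = 4, length = 1, mean = 4/1 ≈ 4.000
  cycle 0 → 1 → 0: weight = 16, length = 2, mean = 16/2 ≈ 8.000
  cycle 1 → 0 → 1: weight = 16, length = 2, mean = 16/2 ≈ 8.000
Minimum mean = 1.000, attained e.g. along the cycle 0 → 0 with weight 1 and length 1. So λ(A) = 1/1 = 1.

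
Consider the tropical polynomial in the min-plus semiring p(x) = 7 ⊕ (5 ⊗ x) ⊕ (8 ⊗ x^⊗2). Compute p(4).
p(4) = 7

A tropical monomial a ⊗ x^⊗i evaluates to a + i · x. Evaluating each term at x = 4:
  Term 0 contributes 7 + 0 · 4 = 7
  Term 1 contributes 5 + 1 · 4 = 9
  Term 2 contributes 8 + 2 · 4 = 16
p(4) = ⊕ of these = min[7, 9, 16] = 7.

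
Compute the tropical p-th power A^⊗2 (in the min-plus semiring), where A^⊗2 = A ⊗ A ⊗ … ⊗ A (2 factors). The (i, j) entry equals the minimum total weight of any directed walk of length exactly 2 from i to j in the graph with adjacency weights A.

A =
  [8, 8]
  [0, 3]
A^⊗2 =
  [8, 11]
  [3, 6]

Each entry (A^⊗2)_ij equals the minimum over all length-2 walks i = v_0 → v_1 → … → v_2 = j of Σ_t A[v_t][v_{t+1}]. For example, for (i, j) = (0, 1) we minimise over 2 possible intermediate vertex sequences; the minimum is 11, attained along the walk 0 → 1 → 1.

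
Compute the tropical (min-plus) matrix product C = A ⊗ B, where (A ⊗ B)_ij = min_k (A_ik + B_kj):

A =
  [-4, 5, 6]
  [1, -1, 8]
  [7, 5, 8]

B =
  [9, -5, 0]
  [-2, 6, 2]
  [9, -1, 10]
A ⊗ B =
  [3, -9, -4]
  [-3, -4, 1]
  [3, 2, 7]

Apply the min-plus product entry-by-entry:
  C[0][0] = min over k of (A[0][0] + B[0][0] = -4 + 9 = 5, A[0][1] + B[1][0] = 5 + -2 = 3, A[0][2] + B[2][0] = 6 + 9 = 15) = 3 (attained at k = 1)
  C[0][1] = min over k of (A[0][0] + B[0][1] = -4 + -5 = -9, A[0][1] + B[1][1] = 5 + 6 = 11, A[0][2] + B[2][1] = 6 + -1 = 5) = -9 (attained at k = 0)
  C[0][2] = min over k of (A[0][0] + B[0][2] = -4 + 0 = -4, A[0][1] + B[1][2] = 5 + 2 = 7, A[0][2] + B[2][2] = 6 + 10 = 16) = -4 (attained at k = 0)
  C[1][0] = min over k of (A[1][0] + B[0][0] = 1 + 9 = 10, A[1][1] + B[1][0] = -1 + -2 = -3, A[1][2] + B[2][0] = 8 + 9 = 17) = -3 (attained at k = 1)
  C[1][1] = min over k of (A[1][0] + B[0][1] = 1 + -5 = -4, A[1][1] + B[1][1] = -1 + 6 = 5, A[1][2] + B[2][1] = 8 + -1 = 7) = -4 (attained at k = 0)
  C[1][2] = min over k of (A[1][0] + B[0][2] = 1 + 0 = 1, A[1][1] + B[1][2] = -1 + 2 = 1, A[1][2] + B[2][2] = 8 + 10 = 18) = 1 (attained at k = 0)
  C[2][0] = min over k of (A[2][0] + B[0][0] = 7 + 9 = 16, A[2][1] + B[1][0] = 5 + -2 = 3, A[2][2] + B[2][0] = 8 + 9 = 17) = 3 (attained at k = 1)
  C[2][1] = min over k of (A[2][0] + B[0][1] = 7 + -5 = 2, A[2][1] + B[1][1] = 5 + 6 = 11, A[2][2] + B[2][1] = 8 + -1 = 7) = 2 (attained at k = 0)
  C[2][2] = min over k of (A[2][0] + B[0][2] = 7 + 0 = 7, A[2][1] + B[1][2] = 5 + 2 = 7, A[2][2] + B[2][2] = 8 + 10 = 18) = 7 (attained at k = 0)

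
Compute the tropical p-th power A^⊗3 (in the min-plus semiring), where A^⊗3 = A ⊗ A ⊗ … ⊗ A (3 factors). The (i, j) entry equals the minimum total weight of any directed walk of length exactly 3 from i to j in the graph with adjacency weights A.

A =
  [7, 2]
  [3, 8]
A^⊗3 =
  [12, 7]
  [8, 12]

Each entry (A^⊗3)_ij equals the minimum over all length-3 walks i = v_0 → v_1 → … → v_3 = j of Σ_t A[v_t][v_{t+1}]. For example, for (i, j) = (0, 1) we minimise over 4 possible intermediate vertex sequences; the minimum is 7, attained along the walk 0 → 1 → 0 → 1.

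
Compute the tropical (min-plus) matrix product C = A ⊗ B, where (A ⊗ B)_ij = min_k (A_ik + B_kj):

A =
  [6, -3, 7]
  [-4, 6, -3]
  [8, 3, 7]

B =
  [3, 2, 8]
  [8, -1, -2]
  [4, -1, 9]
A ⊗ B =
  [5, -4, -5]
  [-1, -4, 4]
  [11, 2, 1]

Apply the min-plus product entry-by-entry:
  C[0][0] = min over k of (A[0][0] + B[0][0] = 6 + 3 = 9, A[0][1] + B[1][0] = -3 + 8 = 5, A[0][2] + B[2][0] = 7 + 4 = 11) = 5 (attained at k = 1)
  C[0][1] = min over k of (A[0][0] + B[0][1] = 6 + 2 = 8, A[0][1] + B[1][1] = -3 + -1 = -4, A[0][2] + B[2][1] = 7 + -1 = 6) = -4 (attained at k = 1)
  C[0][2] = min over k of (A[0][0] + B[0][2] = 6 + 8 = 14, A[0][1] + B[1][2] = -3 + -2 = -5, A[0][2] + B[2][2] = 7 + 9 = 16) = -5 (attained at k = 1)
  C[1][0] = min over k of (A[1][0] + B[0][0] = -4 + 3 = -1, A[1][1] + B[1][0] = 6 + 8 = 14, A[1][2] + B[2][0] = -3 + 4 = 1) = -1 (attained at k = 0)
  C[1][1] = min over k of (A[1][0] + B[0][1] = -4 + 2 = -2, A[1][1] + B[1][1] = 6 + -1 = 5, A[1][2] + B[2][1] = -3 + -1 = -4) = -4 (attained at k = 2)
  C[1][2] = min over k of (A[1][0] + B[0][2] = -4 + 8 = 4, A[1][1] + B[1][2] = 6 + -2 = 4, A[1][2] + B[2][2] = -3 + 9 = 6) = 4 (attained at k = 0)
  C[2][0] = min over k of (A[2][0] + B[0][0] = 8 + 3 = 11, A[2][1] + B[1][0] = 3 + 8 = 11, A[2][2] + B[2][0] = 7 + 4 = 11) = 11 (attained at k = 0)
  C[2][1] = min over k of (A[2][0] + B[0][1] = 8 + 2 = 10, A[2][1] + B[1][1] = 3 + -1 = 2, A[2][2] + B[2][1] = 7 + -1 = 6) = 2 (attained at k = 1)
  C[2][2] = min over k of (A[2][0] + B[0][2] = 8 + 8 = 16, A[2][1] + B[1][2] = 3 + -2 = 1, A[2][2] + B[2][2] = 7 + 9 = 16) = 1 (attained at k = 1)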